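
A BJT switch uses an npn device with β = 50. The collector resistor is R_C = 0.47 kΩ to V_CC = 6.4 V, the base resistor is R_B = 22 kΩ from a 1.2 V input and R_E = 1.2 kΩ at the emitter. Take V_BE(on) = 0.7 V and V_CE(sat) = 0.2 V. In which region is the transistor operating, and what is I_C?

Assume active. Base-emitter loop: I_B = (V_BB − V_BE)/(R_B + (β+1)R_E) = (1.2 − 0.7)/(22 + 51×1.2) = 0.00601 mA.
I_C = β·I_B = 50×0.00601 = 0.3 mA.
V_CE = V_CC − I_C·R_C − I_E·R_E = 6.4 − 0.3×0.47 − 0.306×1.2 = 5.89 V > V_CE(sat), so the active-region assumption holds.

active; I_C ≈ 0.3 mA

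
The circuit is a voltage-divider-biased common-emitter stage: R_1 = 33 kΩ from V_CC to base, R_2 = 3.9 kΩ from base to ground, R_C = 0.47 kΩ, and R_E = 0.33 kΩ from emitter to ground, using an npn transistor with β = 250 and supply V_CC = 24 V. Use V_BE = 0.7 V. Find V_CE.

Thevenize the base divider: V_Th = V_CC·R_2/(R_1+R_2) = 24×3.9/36.9 = 2.54 V, R_Th = R_1‖R_2 = 3.49 kΩ.
Base-emitter loop: V_Th = I_B·R_Th + V_BE + (β+1)I_B·R_E, so I_B = (2.54 − 0.7) / (3.49 + 251×0.33) = 0.0213 mA.
I_C = β·I_B = 250×0.0213 = 5.32 mA, and I_E = (β+1)I_B = 5.34 mA.
V_CE = V_CC − I_C·R_C − I_E·R_E = 24 − 5.32×0.47 − 5.34×0.33 = 19.7 V.
V_CE = 19.7 V > 0.2 V confirms active-region operation.

V_CE ≈ 20 V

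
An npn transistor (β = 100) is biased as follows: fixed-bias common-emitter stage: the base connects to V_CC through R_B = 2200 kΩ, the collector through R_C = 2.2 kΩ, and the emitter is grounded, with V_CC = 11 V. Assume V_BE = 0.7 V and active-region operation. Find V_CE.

Base loop: V_CC = I_B·R_B + V_BE, so I_B = (11 − 0.7)/2200 kΩ = 0.00468 mA.
In the active region I_C = β·I_B = 100 × 0.00468 = 0.468 mA.
Collector loop: V_CE = V_CC − I_C·R_C = 11 − 0.468×2.2 = 9.97 V.
Since V_CE = 9.97 V > V_CE(sat) ≈ 0.2 V, the transistor is in the active region as assumed.

V_CE ≈ 10 V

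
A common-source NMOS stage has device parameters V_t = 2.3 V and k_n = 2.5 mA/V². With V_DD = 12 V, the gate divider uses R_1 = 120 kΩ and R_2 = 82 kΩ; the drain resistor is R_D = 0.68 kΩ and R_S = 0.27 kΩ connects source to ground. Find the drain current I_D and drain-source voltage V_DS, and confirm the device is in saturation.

V_G = V_DD·R_2/(R_1+R_2) = 12×82/202 = 4.87 V.
Assume saturation: I_D = (k_n/2)(V_GS − V_t)² with V_GS = V_G − I_D·R_S = 4.87 − 0.27·I_D.
Substituting gives 0.0911·I_D² − 2.74·I_D + 8.26 = 0, with roots I_D = 3.41 or 26.6 mA.
The root I_D = 26.6 mA gives V_GS = -2.31 V ≤ V_t, so take I_D = 3.41 mA.
Then V_GS = 3.95 V and V_DS = V_DD − I_D(R_D+R_S) = 12 − 3.41×0.95 = 8.76 V.
Saturation requires V_DS ≥ V_GS − V_t = 1.65 V; 8.76 ≥ 1.65 ✓.

I_D ≈ 3.4 mA, V_DS ≈ 8.8 V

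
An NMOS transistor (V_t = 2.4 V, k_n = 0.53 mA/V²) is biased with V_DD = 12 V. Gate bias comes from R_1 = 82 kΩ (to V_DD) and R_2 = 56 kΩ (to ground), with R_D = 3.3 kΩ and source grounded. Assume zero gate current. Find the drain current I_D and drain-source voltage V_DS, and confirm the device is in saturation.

V_G = V_DD·R_2/(R_1+R_2) = 12×56/138 = 4.87 V. With the source grounded, V_GS = V_G = 4.87 V.
Assume saturation: I_D = (k_n/2)(V_GS − V_t)² = (0.53/2)×(4.87 − 2.4)² = 0.265×2.47² = 1.62 mA.
V_DS = V_DD − I_D·R_D = 12 − 1.62×3.3 = 6.67 V.
Saturation requires V_DS ≥ V_GS − V_t = 2.47 V; 6.67 ≥ 2.47 ✓.

I_D ≈ 1.6 mA, V_DS ≈ 6.7 V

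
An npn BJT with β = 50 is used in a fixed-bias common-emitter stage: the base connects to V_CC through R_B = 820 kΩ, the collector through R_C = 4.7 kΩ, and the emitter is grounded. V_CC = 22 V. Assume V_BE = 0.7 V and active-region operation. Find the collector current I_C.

Base loop: V_CC = I_B·R_B + V_BE, so I_B = (22 − 0.7)/820 kΩ = 0.026 mA.
In the active region I_C = β·I_B = 50 × 0.026 = 1.3 mA.
Collector loop: V_CE = V_CC − I_C·R_C = 22 − 1.3×4.7 = 15.9 V.
Since V_CE = 15.9 V > V_CE(sat) ≈ 0.2 V, the transistor is in the active region as assumed.

I_C ≈ 1.3 mA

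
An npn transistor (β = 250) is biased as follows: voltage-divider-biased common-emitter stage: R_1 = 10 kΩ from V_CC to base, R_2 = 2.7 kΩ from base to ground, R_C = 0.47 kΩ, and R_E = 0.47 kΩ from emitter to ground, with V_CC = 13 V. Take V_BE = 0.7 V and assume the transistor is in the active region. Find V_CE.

V_CE ≈ 9 V

Thevenize the base divider: V_Th = V_CC·R_2/(R_1+R_2) = 13×2.7/12.7 = 2.76 V, R_Th = R_1‖R_2 = 2.13 kΩ.
Base-emitter loop: V_Th = I_B·R_Th + V_BE + (β+1)I_B·R_E, so I_B = (2.76 − 0.7) / (2.13 + 251×0.47) = 0.0172 mA.
I_C = β·I_B = 250×0.0172 = 4.3 mA, and I_E = (β+1)I_B = 4.31 mA.
V_CE = V_CC − I_C·R_C − I_E·R_E = 13 − 4.3×0.47 − 4.31×0.47 = 8.95 V.
V_CE = 8.95 V > 0.2 V confirms active-region operation.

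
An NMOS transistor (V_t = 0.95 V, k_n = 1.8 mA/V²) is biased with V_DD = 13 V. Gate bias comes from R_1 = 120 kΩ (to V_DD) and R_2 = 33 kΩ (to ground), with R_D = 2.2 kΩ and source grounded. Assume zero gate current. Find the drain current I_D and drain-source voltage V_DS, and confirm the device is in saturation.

V_G = V_DD·R_2/(R_1+R_2) = 13×33/153 = 2.8 V. With the source grounded, V_GS = V_G = 2.8 V.
Assume saturation: I_D = (k_n/2)(V_GS − V_t)² = (1.8/2)×(2.8 − 0.95)² = 0.9×1.85² = 3.09 mA.
V_DS = V_DD − I_D·R_D = 13 − 3.09×2.2 = 6.19 V.
Saturation requires V_DS ≥ V_GS − V_t = 1.85 V; 6.19 ≥ 1.85 ✓.

I_D ≈ 3.1 mA, V_DS ≈ 6.2 V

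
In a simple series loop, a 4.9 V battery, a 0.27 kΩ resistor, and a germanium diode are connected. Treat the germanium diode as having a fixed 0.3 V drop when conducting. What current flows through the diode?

KVL around the loop: 4.9 = V_D + I·R = 0.3 + I × 0.27 kΩ.
So I = (4.9 − 0.3) / 0.27 kΩ = 4.6 / 0.27 = 17 mA.

I ≈ 17 mA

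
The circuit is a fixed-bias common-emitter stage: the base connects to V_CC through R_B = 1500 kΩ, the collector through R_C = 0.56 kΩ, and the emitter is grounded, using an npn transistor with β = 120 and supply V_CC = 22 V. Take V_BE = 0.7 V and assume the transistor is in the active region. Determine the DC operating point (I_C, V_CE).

Base loop: V_CC = I_B·R_B + V_BE, so I_B = (22 − 0.7)/1500 kΩ = 0.0142 mA.
In the active region I_C = β·I_B = 120 × 0.0142 = 1.7 mA.
Collector loop: V_CE = V_CC − I_C·R_C = 22 − 1.7×0.56 = 21 V.
Since V_CE = 21 V > V_CE(sat) ≈ 0.2 V, the transistor is in the active region as assumed.

I_C ≈ 1.7 mA, V_CE ≈ 21 V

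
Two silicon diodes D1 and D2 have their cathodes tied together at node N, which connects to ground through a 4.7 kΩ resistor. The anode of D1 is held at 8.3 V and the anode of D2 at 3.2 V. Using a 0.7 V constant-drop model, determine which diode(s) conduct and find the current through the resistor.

Only D1 conducts; I_R ≈ 1.6 mA

Assume both conduct. Then node N would need to be at both 8.3−0.7 = 7.6 V and 3.2−0.7 = 2.5 V, which is impossible.
Assume only D1 conducts: V_N = 8.3 − 0.7 = 7.6 V, so I_R = 7.6/4.7 = 1.62 mA.
Check D2: its anode-to-cathode voltage is 3.2 − 7.6 = -4.4 V < 0.7 V, so it is off. The assumption is consistent.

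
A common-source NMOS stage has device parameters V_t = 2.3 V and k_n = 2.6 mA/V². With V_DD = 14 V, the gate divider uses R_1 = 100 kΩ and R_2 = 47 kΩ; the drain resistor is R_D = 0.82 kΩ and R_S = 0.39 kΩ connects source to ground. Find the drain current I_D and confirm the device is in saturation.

I_D ≈ 2.2 mA

V_G = V_DD·R_2/(R_1+R_2) = 14×47/147 = 4.48 V.
Assume saturation: I_D = (k_n/2)(V_GS − V_t)² with V_GS = V_G − I_D·R_S = 4.48 − 0.39·I_D.
Substituting gives 0.198·I_D² − 3.21·I_D + 6.16 = 0, with roots I_D = 2.23 or 14 mA.
The root I_D = 14 mA gives V_GS = -0.981 V ≤ V_t, so take I_D = 2.23 mA.
Then V_GS = 3.61 V and V_DS = V_DD − I_D(R_D+R_S) = 14 − 2.23×1.21 = 11.3 V.
Saturation requires V_DS ≥ V_GS − V_t = 1.31 V; 11.3 ≥ 1.31 ✓.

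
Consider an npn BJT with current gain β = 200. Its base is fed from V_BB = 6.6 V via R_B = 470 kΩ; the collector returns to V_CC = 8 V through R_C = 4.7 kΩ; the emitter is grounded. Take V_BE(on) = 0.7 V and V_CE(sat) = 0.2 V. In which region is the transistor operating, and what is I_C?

Assume active: I_B = (6.6 − 0.7)/470 = 0.0126 mA, giving I_C = β·I_B = 2.51 mA.
But then V_CE = 8 − 2.51×4.7 = -3.8 V < V_CE(sat) = 0.2 V — impossible in the active region.
So the transistor is saturated. With V_CE = 0.2 V, I_C = (V_CC − 0.2)/R_C = 7.8/4.7 = 1.66 mA.
Check: β·I_B = 2.51 mA > I_C = 1.66 mA, confirming saturation.

saturation; I_C ≈ 1.7 mA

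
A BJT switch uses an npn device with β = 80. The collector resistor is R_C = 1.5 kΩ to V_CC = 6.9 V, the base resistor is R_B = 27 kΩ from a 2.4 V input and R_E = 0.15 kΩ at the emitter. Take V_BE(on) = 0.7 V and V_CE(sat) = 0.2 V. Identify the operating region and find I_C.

active; I_C ≈ 3.5 mA

Assume active. Base-emitter loop: I_B = (V_BB − V_BE)/(R_B + (β+1)R_E) = (2.4 − 0.7)/(27 + 81×0.15) = 0.0434 mA.
I_C = β·I_B = 80×0.0434 = 3.47 mA.
V_CE = V_CC − I_C·R_C − I_E·R_E = 6.9 − 3.47×1.5 − 3.52×0.15 = 1.16 V > V_CE(sat), so the active-region assumption holds.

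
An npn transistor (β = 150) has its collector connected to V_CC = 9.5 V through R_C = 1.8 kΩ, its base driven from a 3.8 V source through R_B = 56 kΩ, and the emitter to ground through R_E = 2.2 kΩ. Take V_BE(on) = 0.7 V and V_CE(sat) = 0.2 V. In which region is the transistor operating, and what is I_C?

Assume active. Base-emitter loop: I_B = (V_BB − V_BE)/(R_B + (β+1)R_E) = (3.8 − 0.7)/(56 + 151×2.2) = 0.00799 mA.
I_C = β·I_B = 150×0.00799 = 1.2 mA.
V_CE = V_CC − I_C·R_C − I_E·R_E = 9.5 − 1.2×1.8 − 1.21×2.2 = 4.69 V > V_CE(sat), so the active-region assumption holds.

active; I_C ≈ 1.2 mA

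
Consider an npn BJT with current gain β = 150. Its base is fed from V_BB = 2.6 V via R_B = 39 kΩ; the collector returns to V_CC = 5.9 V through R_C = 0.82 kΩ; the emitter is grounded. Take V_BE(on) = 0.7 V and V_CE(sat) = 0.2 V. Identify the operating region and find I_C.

Assume active: I_B = (2.6 − 0.7)/39 = 0.0487 mA, giving I_C = β·I_B = 7.31 mA.
But then V_CE = 5.9 − 7.31×0.82 = -0.0923 V < V_CE(sat) = 0.2 V — impossible in the active region.
So the transistor is saturated. With V_CE = 0.2 V, I_C = (V_CC − 0.2)/R_C = 5.7/0.82 = 6.95 mA.
Check: β·I_B = 7.31 mA > I_C = 6.95 mA, confirming saturation.

saturation; I_C ≈ 7 mA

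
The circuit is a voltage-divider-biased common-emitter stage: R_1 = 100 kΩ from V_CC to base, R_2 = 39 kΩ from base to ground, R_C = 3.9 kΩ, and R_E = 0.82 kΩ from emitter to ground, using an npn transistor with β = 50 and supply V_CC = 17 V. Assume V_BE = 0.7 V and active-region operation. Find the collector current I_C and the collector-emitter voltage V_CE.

I_C ≈ 2.9 mA, V_CE ≈ 3.2 V

Thevenize the base divider: V_Th = V_CC·R_2/(R_1+R_2) = 17×39/139 = 4.77 V, R_Th = R_1‖R_2 = 28.1 kΩ.
Base-emitter loop: V_Th = I_B·R_Th + V_BE + (β+1)I_B·R_E, so I_B = (4.77 − 0.7) / (28.1 + 51×0.82) = 0.0582 mA.
I_C = β·I_B = 50×0.0582 = 2.91 mA, and I_E = (β+1)I_B = 2.97 mA.
V_CE = V_CC − I_C·R_C − I_E·R_E = 17 − 2.91×3.9 − 2.97×0.82 = 3.21 V.
V_CE = 3.21 V > 0.2 V confirms active-region operation.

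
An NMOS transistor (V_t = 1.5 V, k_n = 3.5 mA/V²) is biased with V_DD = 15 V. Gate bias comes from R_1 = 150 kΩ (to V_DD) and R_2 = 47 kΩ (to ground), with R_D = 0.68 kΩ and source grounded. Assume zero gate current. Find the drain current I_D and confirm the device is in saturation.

I_D ≈ 7.6 mA

V_G = V_DD·R_2/(R_1+R_2) = 15×47/197 = 3.58 V. With the source grounded, V_GS = V_G = 3.58 V.
Assume saturation: I_D = (k_n/2)(V_GS − V_t)² = (3.5/2)×(3.58 − 1.5)² = 1.75×2.08² = 7.56 mA.
V_DS = V_DD − I_D·R_D = 15 − 7.56×0.68 = 9.86 V.
Saturation requires V_DS ≥ V_GS − V_t = 2.08 V; 9.86 ≥ 2.08 ✓.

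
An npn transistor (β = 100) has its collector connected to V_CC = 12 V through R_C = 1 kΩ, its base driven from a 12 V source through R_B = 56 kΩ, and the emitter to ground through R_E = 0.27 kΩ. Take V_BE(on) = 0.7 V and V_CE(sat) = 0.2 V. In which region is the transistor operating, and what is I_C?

saturation; I_C ≈ 9.3 mA

Assume active: I_B = (12 − 0.7)/(56 + 101×0.27) = 0.136 mA, I_C = β·I_B = 13.6 mA.
Then V_CE = 12 − 13.6×1 − 13.7×0.27 = -5.27 V < 0.2 V — the active assumption fails.
Re-solve with V_CE = 0.2 V. KCL at the emitter: V_E/R_E = (V_BB−0.7−V_E)/R_B + (V_CC−0.2−V_E)/R_C, giving V_E = 2.54 V.
I_C = (V_CC − 0.2 − V_E)/R_C = (11.8 − 2.54)/1 = 9.26 mA.
Check: I_B = (11.3 − 2.54)/56 = 0.156 mA, and β·I_B = 15.6 mA > I_C, confirming saturation.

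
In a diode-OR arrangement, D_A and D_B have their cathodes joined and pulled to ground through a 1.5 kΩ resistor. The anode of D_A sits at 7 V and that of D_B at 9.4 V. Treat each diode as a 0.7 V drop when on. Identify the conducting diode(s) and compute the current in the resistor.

Assume both conduct. Then node N would need to be at both 7−0.7 = 6.3 V and 9.4−0.7 = 8.7 V, which is impossible.
Assume only D_B conducts: V_N = 9.4 − 0.7 = 8.7 V, so I_R = 8.7/1.5 = 5.8 mA.
Check D_A: its anode-to-cathode voltage is 7 − 8.7 = -1.7 V < 0.7 V, so it is off. The assumption is consistent.

Only D_B conducts; I_R ≈ 5.8 mA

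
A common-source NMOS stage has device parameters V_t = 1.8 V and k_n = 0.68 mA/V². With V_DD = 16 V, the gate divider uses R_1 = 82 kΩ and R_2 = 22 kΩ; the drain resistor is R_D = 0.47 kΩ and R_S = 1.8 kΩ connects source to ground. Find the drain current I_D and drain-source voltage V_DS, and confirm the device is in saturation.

I_D ≈ 0.33 mA, V_DS ≈ 15 V

V_G = V_DD·R_2/(R_1+R_2) = 16×22/104 = 3.38 V.
Assume saturation: I_D = (k_n/2)(V_GS − V_t)² with V_GS = V_G − I_D·R_S = 3.38 − 1.8·I_D.
Substituting gives 1.1·I_D² − 2.94·I_D + 0.854 = 0, with roots I_D = 0.332 or 2.34 mA.
The root I_D = 2.34 mA gives V_GS = -0.822 V ≤ V_t, so take I_D = 0.332 mA.
Then V_GS = 2.79 V and V_DS = V_DD − I_D(R_D+R_S) = 16 − 0.332×2.27 = 15.2 V.
Saturation requires V_DS ≥ V_GS − V_t = 0.988 V; 15.2 ≥ 0.988 ✓.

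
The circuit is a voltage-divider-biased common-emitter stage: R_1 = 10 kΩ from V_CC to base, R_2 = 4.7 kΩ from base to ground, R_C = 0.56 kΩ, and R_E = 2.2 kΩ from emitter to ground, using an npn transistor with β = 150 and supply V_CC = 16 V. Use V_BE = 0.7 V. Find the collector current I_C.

Thevenize the base divider: V_Th = V_CC·R_2/(R_1+R_2) = 16×4.7/14.7 = 5.12 V, R_Th = R_1‖R_2 = 3.2 kΩ.
Base-emitter loop: V_Th = I_B·R_Th + V_BE + (β+1)I_B·R_E, so I_B = (5.12 − 0.7) / (3.2 + 151×2.2) = 0.0132 mA.
I_C = β·I_B = 150×0.0132 = 1.97 mA, and I_E = (β+1)I_B = 1.99 mA.
V_CE = V_CC − I_C·R_C − I_E·R_E = 16 − 1.97×0.56 − 1.99×2.2 = 10.5 V.
V_CE = 10.5 V > 0.2 V confirms active-region operation.

I_C ≈ 2 mA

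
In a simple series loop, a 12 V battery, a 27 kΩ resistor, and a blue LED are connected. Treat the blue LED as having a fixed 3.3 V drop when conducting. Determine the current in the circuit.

KVL around the loop: 12 = V_D + I·R = 3.3 + I × 27 kΩ.
So I = (12 − 3.3) / 27 kΩ = 8.7 / 27 = 0.322 mA.

I ≈ 0.32 mA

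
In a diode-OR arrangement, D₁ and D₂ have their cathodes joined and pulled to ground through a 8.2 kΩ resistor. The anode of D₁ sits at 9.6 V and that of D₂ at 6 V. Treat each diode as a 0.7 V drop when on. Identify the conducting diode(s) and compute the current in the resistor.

Assume both conduct. Then node N would need to be at both 9.6−0.7 = 8.9 V and 6−0.7 = 5.3 V, which is impossible.
Assume only D₁ conducts: V_N = 9.6 − 0.7 = 8.9 V, so I_R = 8.9/8.2 = 1.09 mA.
Check D₂: its anode-to-cathode voltage is 6 − 8.9 = -2.9 V < 0.7 V, so it is off. The assumption is consistent.

Only D₁ conducts; I_R ≈ 1.1 mA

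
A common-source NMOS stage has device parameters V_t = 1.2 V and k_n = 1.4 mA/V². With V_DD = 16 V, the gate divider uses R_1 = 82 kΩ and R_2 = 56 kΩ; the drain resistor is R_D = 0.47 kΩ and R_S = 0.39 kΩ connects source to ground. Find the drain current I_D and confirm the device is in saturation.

I_D ≈ 6 mA

V_G = V_DD·R_2/(R_1+R_2) = 16×56/138 = 6.49 V.
Assume saturation: I_D = (k_n/2)(V_GS − V_t)² with V_GS = V_G − I_D·R_S = 6.49 − 0.39·I_D.
Substituting gives 0.106·I_D² − 3.89·I_D + 19.6 = 0, with roots I_D = 6.04 or 30.5 mA.
The root I_D = 30.5 mA gives V_GS = -5.4 V ≤ V_t, so take I_D = 6.04 mA.
Then V_GS = 4.14 V and V_DS = V_DD − I_D(R_D+R_S) = 16 − 6.04×0.86 = 10.8 V.
Saturation requires V_DS ≥ V_GS − V_t = 2.94 V; 10.8 ≥ 2.94 ✓.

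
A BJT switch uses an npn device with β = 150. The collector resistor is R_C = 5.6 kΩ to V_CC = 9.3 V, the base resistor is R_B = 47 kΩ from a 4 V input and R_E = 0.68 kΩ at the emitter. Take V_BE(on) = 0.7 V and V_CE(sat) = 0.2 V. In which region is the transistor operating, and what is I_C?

Assume active: I_B = (4 − 0.7)/(47 + 151×0.68) = 0.022 mA, I_C = β·I_B = 3.31 mA.
Then V_CE = 9.3 − 3.31×5.6 − 3.33×0.68 = -11.5 V < 0.2 V — the active assumption fails.
Re-solve with V_CE = 0.2 V. KCL at the emitter: V_E/R_E = (V_BB−0.7−V_E)/R_B + (V_CC−0.2−V_E)/R_C, giving V_E = 1.01 V.
I_C = (V_CC − 0.2 − V_E)/R_C = (9.1 − 1.01)/5.6 = 1.44 mA.
Check: I_B = (3.3 − 1.01)/47 = 0.0486 mA, and β·I_B = 7.29 mA > I_C, confirming saturation.

saturation; I_C ≈ 1.4 mA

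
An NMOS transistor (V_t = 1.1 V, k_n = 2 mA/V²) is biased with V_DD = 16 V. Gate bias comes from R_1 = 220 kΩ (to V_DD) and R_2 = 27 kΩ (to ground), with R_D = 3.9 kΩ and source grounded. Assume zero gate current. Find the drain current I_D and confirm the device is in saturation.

V_G = V_DD·R_2/(R_1+R_2) = 16×27/247 = 1.75 V. With the source grounded, V_GS = V_G = 1.75 V.
Assume saturation: I_D = (k_n/2)(V_GS − V_t)² = (2/2)×(1.75 − 1.1)² = 1×0.649² = 0.421 mA.
V_DS = V_DD − I_D·R_D = 16 − 0.421×3.9 = 14.4 V.
Saturation requires V_DS ≥ V_GS − V_t = 0.649 V; 14.4 ≥ 0.649 ✓.

I_D ≈ 0.42 mA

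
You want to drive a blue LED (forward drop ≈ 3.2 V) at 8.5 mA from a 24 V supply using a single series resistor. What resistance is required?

R ≈ 2.4 kΩ

The resistor drops V_S − V_D = 24 − 3.2 = 20.8 V at 8.5 mA.
R = 20.8 V / 8.5 mA = 2.45 kΩ.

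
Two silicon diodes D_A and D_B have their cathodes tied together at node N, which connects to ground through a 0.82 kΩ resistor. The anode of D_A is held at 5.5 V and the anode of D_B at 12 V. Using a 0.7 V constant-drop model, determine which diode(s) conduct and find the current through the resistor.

Only D_B conducts; I_R ≈ 14 mA

Assume both conduct. Then node N would need to be at both 5.5−0.7 = 4.8 V and 12−0.7 = 11.3 V, which is impossible.
Assume only D_B conducts: V_N = 12 − 0.7 = 11.3 V, so I_R = 11.3/0.82 = 13.8 mA.
Check D_A: its anode-to-cathode voltage is 5.5 − 11.3 = -5.8 V < 0.7 V, so it is off. The assumption is consistent.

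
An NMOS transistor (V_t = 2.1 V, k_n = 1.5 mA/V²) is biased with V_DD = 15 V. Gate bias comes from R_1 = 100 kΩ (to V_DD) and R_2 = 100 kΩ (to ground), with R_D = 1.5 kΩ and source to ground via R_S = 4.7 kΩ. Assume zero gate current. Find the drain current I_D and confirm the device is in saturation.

I_D ≈ 0.91 mA

V_G = V_DD·R_2/(R_1+R_2) = 15×100/200 = 7.5 V.
Assume saturation: I_D = (k_n/2)(V_GS − V_t)² with V_GS = V_G − I_D·R_S = 7.5 − 4.7·I_D.
Substituting gives 16.6·I_D² − 39.1·I_D + 21.9 = 0, with roots I_D = 0.914 or 1.44 mA.
The root I_D = 1.44 mA gives V_GS = 0.712 V ≤ V_t, so take I_D = 0.914 mA.
Then V_GS = 3.2 V and V_DS = V_DD − I_D(R_D+R_S) = 15 − 0.914×6.2 = 9.33 V.
Saturation requires V_DS ≥ V_GS − V_t = 1.1 V; 9.33 ≥ 1.1 ✓.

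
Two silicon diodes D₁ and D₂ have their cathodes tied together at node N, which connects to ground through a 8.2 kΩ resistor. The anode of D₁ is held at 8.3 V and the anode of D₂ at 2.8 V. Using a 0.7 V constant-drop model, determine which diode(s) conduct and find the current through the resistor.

Assume both conduct. Then node N would need to be at both 8.3−0.7 = 7.6 V and 2.8−0.7 = 2.1 V, which is impossible.
Assume only D₁ conducts: V_N = 8.3 − 0.7 = 7.6 V, so I_R = 7.6/8.2 = 0.927 mA.
Check D₂: its anode-to-cathode voltage is 2.8 − 7.6 = -4.8 V < 0.7 V, so it is off. The assumption is consistent.

Only D₁ conducts; I_R ≈ 0.93 mA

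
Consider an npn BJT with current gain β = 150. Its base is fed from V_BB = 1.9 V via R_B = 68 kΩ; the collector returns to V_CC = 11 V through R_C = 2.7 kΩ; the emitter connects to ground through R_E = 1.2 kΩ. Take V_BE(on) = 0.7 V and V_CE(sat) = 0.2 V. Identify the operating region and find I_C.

active; I_C ≈ 0.72 mA

Assume active. Base-emitter loop: I_B = (V_BB − V_BE)/(R_B + (β+1)R_E) = (1.9 − 0.7)/(68 + 151×1.2) = 0.00482 mA.
I_C = β·I_B = 150×0.00482 = 0.722 mA.
V_CE = V_CC − I_C·R_C − I_E·R_E = 11 − 0.722×2.7 − 0.727×1.2 = 8.18 V > V_CE(sat), so the active-region assumption holds.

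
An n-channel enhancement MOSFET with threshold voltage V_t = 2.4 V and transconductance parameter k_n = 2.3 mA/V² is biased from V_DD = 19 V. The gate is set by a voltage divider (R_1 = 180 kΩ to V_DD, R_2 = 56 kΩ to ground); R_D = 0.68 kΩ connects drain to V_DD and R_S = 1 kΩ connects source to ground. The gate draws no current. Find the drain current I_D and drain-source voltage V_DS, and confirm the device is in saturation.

V_G = V_DD·R_2/(R_1+R_2) = 19×56/236 = 4.51 V.
Assume saturation: I_D = (k_n/2)(V_GS − V_t)² with V_GS = V_G − I_D·R_S = 4.51 − 1·I_D.
Substituting gives 1.15·I_D² − 5.85·I_D + 5.11 = 0, with roots I_D = 1.12 or 3.97 mA.
The root I_D = 3.97 mA gives V_GS = 0.543 V ≤ V_t, so take I_D = 1.12 mA.
Then V_GS = 3.39 V and V_DS = V_DD − I_D(R_D+R_S) = 19 − 1.12×1.68 = 17.1 V.
Saturation requires V_DS ≥ V_GS − V_t = 0.987 V; 17.1 ≥ 0.987 ✓.

I_D ≈ 1.1 mA, V_DS ≈ 17 V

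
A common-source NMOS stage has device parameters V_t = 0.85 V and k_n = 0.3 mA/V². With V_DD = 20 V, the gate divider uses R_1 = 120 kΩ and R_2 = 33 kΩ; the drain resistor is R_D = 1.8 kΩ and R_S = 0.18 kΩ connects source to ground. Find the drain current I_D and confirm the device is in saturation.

V_G = V_DD·R_2/(R_1+R_2) = 20×33/153 = 4.31 V.
Assume saturation: I_D = (k_n/2)(V_GS − V_t)² with V_GS = V_G − I_D·R_S = 4.31 − 0.18·I_D.
Substituting gives 0.00486·I_D² − 1.19·I_D + 1.8 = 0, with roots I_D = 1.53 or 243 mA.
The root I_D = 243 mA gives V_GS = -39.4 V ≤ V_t, so take I_D = 1.53 mA.
Then V_GS = 4.04 V and V_DS = V_DD − I_D(R_D+R_S) = 20 − 1.53×1.98 = 17 V.
Saturation requires V_DS ≥ V_GS − V_t = 3.19 V; 17 ≥ 3.19 ✓.

I_D ≈ 1.5 mA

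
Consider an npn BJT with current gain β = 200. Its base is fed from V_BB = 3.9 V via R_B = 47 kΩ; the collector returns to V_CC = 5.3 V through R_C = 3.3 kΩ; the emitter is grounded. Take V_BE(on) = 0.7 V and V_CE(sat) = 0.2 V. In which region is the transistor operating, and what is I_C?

Assume active: I_B = (3.9 − 0.7)/47 = 0.0681 mA, giving I_C = β·I_B = 13.6 mA.
But then V_CE = 5.3 − 13.6×3.3 = -39.6 V < V_CE(sat) = 0.2 V — impossible in the active region.
So the transistor is saturated. With V_CE = 0.2 V, I_C = (V_CC − 0.2)/R_C = 5.1/3.3 = 1.55 mA.
Check: β·I_B = 13.6 mA > I_C = 1.55 mA, confirming saturation.

saturation; I_C ≈ 1.5 mA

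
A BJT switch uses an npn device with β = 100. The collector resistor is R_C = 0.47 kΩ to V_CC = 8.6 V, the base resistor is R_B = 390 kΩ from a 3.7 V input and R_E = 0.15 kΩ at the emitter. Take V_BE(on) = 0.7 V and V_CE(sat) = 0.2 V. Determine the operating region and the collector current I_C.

Assume active. Base-emitter loop: I_B = (V_BB − V_BE)/(R_B + (β+1)R_E) = (3.7 − 0.7)/(390 + 101×0.15) = 0.0074 mA.
I_C = β·I_B = 100×0.0074 = 0.74 mA.
V_CE = V_CC − I_C·R_C − I_E·R_E = 8.6 − 0.74×0.47 − 0.748×0.15 = 8.14 V > V_CE(sat), so the active-region assumption holds.

active; I_C ≈ 0.74 mA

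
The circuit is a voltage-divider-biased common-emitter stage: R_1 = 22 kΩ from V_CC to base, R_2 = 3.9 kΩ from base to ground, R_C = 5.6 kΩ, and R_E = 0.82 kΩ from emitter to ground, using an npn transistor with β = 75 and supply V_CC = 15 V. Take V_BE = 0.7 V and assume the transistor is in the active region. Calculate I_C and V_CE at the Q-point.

I_C ≈ 1.8 mA, V_CE ≈ 3.5 V

Thevenize the base divider: V_Th = V_CC·R_2/(R_1+R_2) = 15×3.9/25.9 = 2.26 V, R_Th = R_1‖R_2 = 3.31 kΩ.
Base-emitter loop: V_Th = I_B·R_Th + V_BE + (β+1)I_B·R_E, so I_B = (2.26 − 0.7) / (3.31 + 76×0.82) = 0.0237 mA.
I_C = β·I_B = 75×0.0237 = 1.78 mA, and I_E = (β+1)I_B = 1.8 mA.
V_CE = V_CC − I_C·R_C − I_E·R_E = 15 − 1.78×5.6 − 1.8×0.82 = 3.55 V.
V_CE = 3.55 V > 0.2 V confirms active-region operation.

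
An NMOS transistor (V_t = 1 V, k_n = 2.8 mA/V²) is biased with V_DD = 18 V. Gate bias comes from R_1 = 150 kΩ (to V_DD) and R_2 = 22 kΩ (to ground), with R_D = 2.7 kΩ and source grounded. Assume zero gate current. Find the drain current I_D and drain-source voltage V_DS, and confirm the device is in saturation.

I_D ≈ 2.4 mA, V_DS ≈ 12 V

V_G = V_DD·R_2/(R_1+R_2) = 18×22/172 = 2.3 V. With the source grounded, V_GS = V_G = 2.3 V.
Assume saturation: I_D = (k_n/2)(V_GS − V_t)² = (2.8/2)×(2.3 − 1)² = 1.4×1.3² = 2.37 mA.
V_DS = V_DD − I_D·R_D = 18 − 2.37×2.7 = 11.6 V.
Saturation requires V_DS ≥ V_GS − V_t = 1.3 V; 11.6 ≥ 1.3 ✓.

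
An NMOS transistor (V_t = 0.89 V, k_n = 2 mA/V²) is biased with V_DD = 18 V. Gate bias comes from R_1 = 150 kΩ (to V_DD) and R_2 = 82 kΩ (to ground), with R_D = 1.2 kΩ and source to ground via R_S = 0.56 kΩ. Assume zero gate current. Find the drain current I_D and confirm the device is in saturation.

I_D ≈ 5.6 mA

V_G = V_DD·R_2/(R_1+R_2) = 18×82/232 = 6.36 V.
Assume saturation: I_D = (k_n/2)(V_GS − V_t)² with V_GS = V_G − I_D·R_S = 6.36 − 0.56·I_D.
Substituting gives 0.314·I_D² − 7.13·I_D + 29.9 = 0, with roots I_D = 5.56 or 17.2 mA.
The root I_D = 17.2 mA gives V_GS = -3.25 V ≤ V_t, so take I_D = 5.56 mA.
Then V_GS = 3.25 V and V_DS = V_DD − I_D(R_D+R_S) = 18 − 5.56×1.76 = 8.21 V.
Saturation requires V_DS ≥ V_GS − V_t = 2.36 V; 8.21 ≥ 2.36 ✓.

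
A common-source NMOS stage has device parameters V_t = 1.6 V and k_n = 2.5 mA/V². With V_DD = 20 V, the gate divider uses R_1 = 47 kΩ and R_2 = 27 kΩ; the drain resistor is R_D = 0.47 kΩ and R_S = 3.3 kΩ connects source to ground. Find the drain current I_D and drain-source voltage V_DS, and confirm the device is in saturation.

I_D ≈ 1.4 mA, V_DS ≈ 15 V

V_G = V_DD·R_2/(R_1+R_2) = 20×27/74 = 7.3 V.
Assume saturation: I_D = (k_n/2)(V_GS − V_t)² with V_GS = V_G − I_D·R_S = 7.3 − 3.3·I_D.
Substituting gives 13.6·I_D² − 48·I_D + 40.6 = 0, with roots I_D = 1.41 or 2.12 mA.
The root I_D = 2.12 mA gives V_GS = 0.297 V ≤ V_t, so take I_D = 1.41 mA.
Then V_GS = 2.66 V and V_DS = V_DD − I_D(R_D+R_S) = 20 − 1.41×3.77 = 14.7 V.
Saturation requires V_DS ≥ V_GS − V_t = 1.06 V; 14.7 ≥ 1.06 ✓.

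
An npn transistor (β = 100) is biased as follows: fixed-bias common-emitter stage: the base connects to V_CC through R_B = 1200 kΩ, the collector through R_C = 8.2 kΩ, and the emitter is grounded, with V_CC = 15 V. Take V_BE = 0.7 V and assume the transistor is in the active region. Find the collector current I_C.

I_C ≈ 1.2 mA

Base loop: V_CC = I_B·R_B + V_BE, so I_B = (15 − 0.7)/1200 kΩ = 0.0119 mA.
In the active region I_C = β·I_B = 100 × 0.0119 = 1.19 mA.
Collector loop: V_CE = V_CC − I_C·R_C = 15 − 1.19×8.2 = 5.23 V.
Since V_CE = 5.23 V > V_CE(sat) ≈ 0.2 V, the transistor is in the active region as assumed.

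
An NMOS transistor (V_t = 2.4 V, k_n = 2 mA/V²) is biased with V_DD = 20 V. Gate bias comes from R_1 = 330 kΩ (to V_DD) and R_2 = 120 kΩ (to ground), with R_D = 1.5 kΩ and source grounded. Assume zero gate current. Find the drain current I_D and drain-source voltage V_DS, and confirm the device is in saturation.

V_G = V_DD·R_2/(R_1+R_2) = 20×120/450 = 5.33 V. With the source grounded, V_GS = V_G = 5.33 V.
Assume saturation: I_D = (k_n/2)(V_GS − V_t)² = (2/2)×(5.33 − 2.4)² = 1×2.93² = 8.6 mA.
V_DS = V_DD − I_D·R_D = 20 − 8.6×1.5 = 7.09 V.
Saturation requires V_DS ≥ V_GS − V_t = 2.93 V; 7.09 ≥ 2.93 ✓.

I_D ≈ 8.6 mA, V_DS ≈ 7.1 V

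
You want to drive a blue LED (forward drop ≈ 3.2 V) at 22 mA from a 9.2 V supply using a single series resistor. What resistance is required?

The resistor drops V_S − V_D = 9.2 − 3.2 = 6 V at 22 mA.
R = 6 V / 22 mA = 0.273 kΩ.

R ≈ 0.27 kΩ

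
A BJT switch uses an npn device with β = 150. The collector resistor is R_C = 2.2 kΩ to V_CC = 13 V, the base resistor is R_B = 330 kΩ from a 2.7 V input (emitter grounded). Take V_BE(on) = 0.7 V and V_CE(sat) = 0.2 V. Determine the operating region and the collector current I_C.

Assume active. Base-emitter loop: I_B = (V_BB − V_BE)/R_B = (2.7 − 0.7)/330 = 0.00606 mA.
I_C = β·I_B = 150×0.00606 = 0.909 mA.
V_CE = V_CC − I_C·R_C = 13 − 0.909×2.2 = 11 V > V_CE(sat), so the active-region assumption holds.

active; I_C ≈ 0.91 mA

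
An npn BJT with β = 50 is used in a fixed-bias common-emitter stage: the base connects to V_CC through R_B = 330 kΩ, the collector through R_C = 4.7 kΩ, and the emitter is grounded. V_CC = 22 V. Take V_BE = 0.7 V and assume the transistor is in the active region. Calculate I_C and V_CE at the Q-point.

I_C ≈ 3.2 mA, V_CE ≈ 6.8 V

Base loop: V_CC = I_B·R_B + V_BE, so I_B = (22 − 0.7)/330 kΩ = 0.0645 mA.
In the active region I_C = β·I_B = 50 × 0.0645 = 3.23 mA.
Collector loop: V_CE = V_CC − I_C·R_C = 22 − 3.23×4.7 = 6.83 V.
Since V_CE = 6.83 V > V_CE(sat) ≈ 0.2 V, the transistor is in the active region as assumed.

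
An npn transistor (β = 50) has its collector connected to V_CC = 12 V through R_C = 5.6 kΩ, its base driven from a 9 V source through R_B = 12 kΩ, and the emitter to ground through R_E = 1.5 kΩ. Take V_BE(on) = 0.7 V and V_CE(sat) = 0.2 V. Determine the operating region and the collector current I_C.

Assume active: I_B = (9 − 0.7)/(12 + 51×1.5) = 0.0938 mA, I_C = β·I_B = 4.69 mA.
Then V_CE = 12 − 4.69×5.6 − 4.78×1.5 = -21.4 V < 0.2 V — the active assumption fails.
Re-solve with V_CE = 0.2 V. KCL at the emitter: V_E/R_E = (V_BB−0.7−V_E)/R_B + (V_CC−0.2−V_E)/R_C, giving V_E = 3.01 V.
I_C = (V_CC − 0.2 − V_E)/R_C = (11.8 − 3.01)/5.6 = 1.57 mA.
Check: I_B = (8.3 − 3.01)/12 = 0.44 mA, and β·I_B = 22 mA > I_C, confirming saturation.

saturation; I_C ≈ 1.6 mA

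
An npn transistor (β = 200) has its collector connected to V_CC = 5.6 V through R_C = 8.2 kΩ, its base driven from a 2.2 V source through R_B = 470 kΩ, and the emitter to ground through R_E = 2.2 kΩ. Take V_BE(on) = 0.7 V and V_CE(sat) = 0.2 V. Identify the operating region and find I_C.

active; I_C ≈ 0.33 mA

Assume active. Base-emitter loop: I_B = (V_BB − V_BE)/(R_B + (β+1)R_E) = (2.2 − 0.7)/(470 + 201×2.2) = 0.00164 mA.
I_C = β·I_B = 200×0.00164 = 0.329 mA.
V_CE = V_CC − I_C·R_C − I_E·R_E = 5.6 − 0.329×8.2 − 0.331×2.2 = 2.18 V > V_CE(sat), so the active-region assumption holds.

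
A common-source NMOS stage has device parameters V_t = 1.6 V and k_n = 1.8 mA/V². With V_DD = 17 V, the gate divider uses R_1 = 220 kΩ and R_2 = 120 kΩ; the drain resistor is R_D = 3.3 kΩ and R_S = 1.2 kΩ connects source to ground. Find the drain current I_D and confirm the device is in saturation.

I_D ≈ 2.3 mA

V_G = V_DD·R_2/(R_1+R_2) = 17×120/340 = 6 V.
Assume saturation: I_D = (k_n/2)(V_GS − V_t)² with V_GS = V_G − I_D·R_S = 6 − 1.2·I_D.
Substituting gives 1.3·I_D² − 10.5·I_D + 17.4 = 0, with roots I_D = 2.33 or 5.78 mA.
The root I_D = 5.78 mA gives V_GS = -0.934 V ≤ V_t, so take I_D = 2.33 mA.
Then V_GS = 3.21 V and V_DS = V_DD − I_D(R_D+R_S) = 17 − 2.33×4.5 = 6.53 V.
Saturation requires V_DS ≥ V_GS − V_t = 1.61 V; 6.53 ≥ 1.61 ✓.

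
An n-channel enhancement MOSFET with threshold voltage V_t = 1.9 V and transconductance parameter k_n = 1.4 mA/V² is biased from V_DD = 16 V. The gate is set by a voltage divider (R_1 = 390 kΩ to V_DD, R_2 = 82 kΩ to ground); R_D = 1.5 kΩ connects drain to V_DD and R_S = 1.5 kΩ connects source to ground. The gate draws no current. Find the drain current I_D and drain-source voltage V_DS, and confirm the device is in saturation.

V_G = V_DD·R_2/(R_1+R_2) = 16×82/472 = 2.78 V.
Assume saturation: I_D = (k_n/2)(V_GS − V_t)² with V_GS = V_G − I_D·R_S = 2.78 − 1.5·I_D.
Substituting gives 1.57·I_D² − 2.85·I_D + 0.542 = 0, with roots I_D = 0.216 or 1.59 mA.
The root I_D = 1.59 mA gives V_GS = 0.392 V ≤ V_t, so take I_D = 0.216 mA.
Then V_GS = 2.46 V and V_DS = V_DD − I_D(R_D+R_S) = 16 − 0.216×3 = 15.4 V.
Saturation requires V_DS ≥ V_GS − V_t = 0.556 V; 15.4 ≥ 0.556 ✓.

I_D ≈ 0.22 mA, V_DS ≈ 15 V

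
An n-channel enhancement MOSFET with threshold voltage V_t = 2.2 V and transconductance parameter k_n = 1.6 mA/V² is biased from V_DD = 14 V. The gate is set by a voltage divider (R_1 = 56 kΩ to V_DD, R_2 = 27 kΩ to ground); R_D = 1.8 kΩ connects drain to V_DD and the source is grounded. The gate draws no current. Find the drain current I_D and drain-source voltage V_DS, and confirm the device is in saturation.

I_D ≈ 4.4 mA, V_DS ≈ 6 V

V_G = V_DD·R_2/(R_1+R_2) = 14×27/83 = 4.55 V. With the source grounded, V_GS = V_G = 4.55 V.
Assume saturation: I_D = (k_n/2)(V_GS − V_t)² = (1.6/2)×(4.55 − 2.2)² = 0.8×2.35² = 4.43 mA.
V_DS = V_DD − I_D·R_D = 14 − 4.43×1.8 = 6.02 V.
Saturation requires V_DS ≥ V_GS − V_t = 2.35 V; 6.02 ≥ 2.35 ✓.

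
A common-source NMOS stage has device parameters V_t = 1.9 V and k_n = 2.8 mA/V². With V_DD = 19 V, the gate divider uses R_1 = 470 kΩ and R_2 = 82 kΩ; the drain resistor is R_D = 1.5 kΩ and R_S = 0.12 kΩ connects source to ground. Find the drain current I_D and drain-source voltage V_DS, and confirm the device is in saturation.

I_D ≈ 0.92 mA, V_DS ≈ 18 V

V_G = V_DD·R_2/(R_1+R_2) = 19×82/552 = 2.82 V.
Assume saturation: I_D = (k_n/2)(V_GS − V_t)² with V_GS = V_G − I_D·R_S = 2.82 − 0.12·I_D.
Substituting gives 0.0202·I_D² − 1.31·I_D + 1.19 = 0, with roots I_D = 0.923 or 64.1 mA.
The root I_D = 64.1 mA gives V_GS = -4.86 V ≤ V_t, so take I_D = 0.923 mA.
Then V_GS = 2.71 V and V_DS = V_DD − I_D(R_D+R_S) = 19 − 0.923×1.62 = 17.5 V.
Saturation requires V_DS ≥ V_GS − V_t = 0.812 V; 17.5 ≥ 0.812 ✓.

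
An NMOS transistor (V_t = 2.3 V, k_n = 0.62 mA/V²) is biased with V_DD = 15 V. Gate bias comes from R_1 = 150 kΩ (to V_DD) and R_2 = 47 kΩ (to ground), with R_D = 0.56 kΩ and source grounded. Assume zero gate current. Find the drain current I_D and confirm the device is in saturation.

I_D ≈ 0.51 mA

V_G = V_DD·R_2/(R_1+R_2) = 15×47/197 = 3.58 V. With the source grounded, V_GS = V_G = 3.58 V.
Assume saturation: I_D = (k_n/2)(V_GS − V_t)² = (0.62/2)×(3.58 − 2.3)² = 0.31×1.28² = 0.507 mA.
V_DS = V_DD − I_D·R_D = 15 − 0.507×0.56 = 14.7 V.
Saturation requires V_DS ≥ V_GS − V_t = 1.28 V; 14.7 ≥ 1.28 ✓.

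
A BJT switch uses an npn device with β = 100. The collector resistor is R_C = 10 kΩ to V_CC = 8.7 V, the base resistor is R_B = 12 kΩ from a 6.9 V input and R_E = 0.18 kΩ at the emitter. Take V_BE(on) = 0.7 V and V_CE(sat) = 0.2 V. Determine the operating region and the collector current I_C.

saturation; I_C ≈ 0.83 mA

Assume active: I_B = (6.9 − 0.7)/(12 + 101×0.18) = 0.205 mA, I_C = β·I_B = 20.5 mA.
Then V_CE = 8.7 − 20.5×10 − 20.7×0.18 = -200 V < 0.2 V — the active assumption fails.
Re-solve with V_CE = 0.2 V. KCL at the emitter: V_E/R_E = (V_BB−0.7−V_E)/R_B + (V_CC−0.2−V_E)/R_C, giving V_E = 0.238 V.
I_C = (V_CC − 0.2 − V_E)/R_C = (8.5 − 0.238)/10 = 0.826 mA.
Check: I_B = (6.2 − 0.238)/12 = 0.497 mA, and β·I_B = 49.7 mA > I_C, confirming saturation.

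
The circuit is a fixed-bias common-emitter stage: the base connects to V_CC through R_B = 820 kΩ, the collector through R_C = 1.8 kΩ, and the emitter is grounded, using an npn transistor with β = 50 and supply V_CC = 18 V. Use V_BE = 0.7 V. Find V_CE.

Base loop: V_CC = I_B·R_B + V_BE, so I_B = (18 − 0.7)/820 kΩ = 0.0211 mA.
In the active region I_C = β·I_B = 50 × 0.0211 = 1.05 mA.
Collector loop: V_CE = V_CC − I_C·R_C = 18 − 1.05×1.8 = 16.1 V.
Since V_CE = 16.1 V > V_CE(sat) ≈ 0.2 V, the transistor is in the active region as assumed.

V_CE ≈ 16 V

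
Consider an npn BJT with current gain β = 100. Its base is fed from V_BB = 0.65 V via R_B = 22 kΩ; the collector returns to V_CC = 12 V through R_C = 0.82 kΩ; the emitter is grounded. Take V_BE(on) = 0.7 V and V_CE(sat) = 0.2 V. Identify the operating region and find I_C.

V_BB = 0.65 V ≤ V_BE(on) = 0.7 V, so the base-emitter junction is not forward biased.
The transistor is in cutoff: I_B = I_C = 0.

cutoff; I_C ≈ 0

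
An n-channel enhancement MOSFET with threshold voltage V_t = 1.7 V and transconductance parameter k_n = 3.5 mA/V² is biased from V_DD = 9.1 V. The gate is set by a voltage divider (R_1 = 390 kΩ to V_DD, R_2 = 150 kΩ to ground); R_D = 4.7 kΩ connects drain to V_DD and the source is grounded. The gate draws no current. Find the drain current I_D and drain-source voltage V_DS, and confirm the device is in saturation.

V_G = V_DD·R_2/(R_1+R_2) = 9.1×150/540 = 2.53 V. With the source grounded, V_GS = V_G = 2.53 V.
Assume saturation: I_D = (k_n/2)(V_GS − V_t)² = (3.5/2)×(2.53 − 1.7)² = 1.75×0.828² = 1.2 mA.
V_DS = V_DD − I_D·R_D = 9.1 − 1.2×4.7 = 3.46 V.
Saturation requires V_DS ≥ V_GS − V_t = 0.828 V; 3.46 ≥ 0.828 ✓.

I_D ≈ 1.2 mA, V_DS ≈ 3.5 V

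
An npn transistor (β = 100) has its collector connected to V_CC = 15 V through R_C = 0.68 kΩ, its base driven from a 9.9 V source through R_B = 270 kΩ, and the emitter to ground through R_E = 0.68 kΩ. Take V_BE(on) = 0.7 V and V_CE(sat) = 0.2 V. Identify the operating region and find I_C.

Assume active. Base-emitter loop: I_B = (V_BB − V_BE)/(R_B + (β+1)R_E) = (9.9 − 0.7)/(270 + 101×0.68) = 0.0272 mA.
I_C = β·I_B = 100×0.0272 = 2.72 mA.
V_CE = V_CC − I_C·R_C − I_E·R_E = 15 − 2.72×0.68 − 2.74×0.68 = 11.3 V > V_CE(sat), so the active-region assumption holds.

active; I_C ≈ 2.7 mA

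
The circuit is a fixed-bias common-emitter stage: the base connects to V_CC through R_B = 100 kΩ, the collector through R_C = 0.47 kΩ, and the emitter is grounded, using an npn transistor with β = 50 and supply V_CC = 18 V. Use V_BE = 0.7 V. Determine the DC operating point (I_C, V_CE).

Base loop: V_CC = I_B·R_B + V_BE, so I_B = (18 − 0.7)/100 kΩ = 0.173 mA.
In the active region I_C = β·I_B = 50 × 0.173 = 8.65 mA.
Collector loop: V_CE = V_CC − I_C·R_C = 18 − 8.65×0.47 = 13.9 V.
Since V_CE = 13.9 V > V_CE(sat) ≈ 0.2 V, the transistor is in the active region as assumed.

I_C ≈ 8.7 mA, V_CE ≈ 14 V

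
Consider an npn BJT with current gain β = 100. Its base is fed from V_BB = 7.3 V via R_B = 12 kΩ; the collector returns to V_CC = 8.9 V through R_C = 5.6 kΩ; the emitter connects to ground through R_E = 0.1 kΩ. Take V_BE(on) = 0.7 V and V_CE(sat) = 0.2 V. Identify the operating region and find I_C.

saturation; I_C ≈ 1.5 mA

Assume active: I_B = (7.3 − 0.7)/(12 + 101×0.1) = 0.299 mA, I_C = β·I_B = 29.9 mA.
Then V_CE = 8.9 − 29.9×5.6 − 30.2×0.1 = -161 V < 0.2 V — the active assumption fails.
Re-solve with V_CE = 0.2 V. KCL at the emitter: V_E/R_E = (V_BB−0.7−V_E)/R_B + (V_CC−0.2−V_E)/R_C, giving V_E = 0.205 V.
I_C = (V_CC − 0.2 − V_E)/R_C = (8.7 − 0.205)/5.6 = 1.52 mA.
Check: I_B = (6.6 − 0.205)/12 = 0.533 mA, and β·I_B = 53.3 mA > I_C, confirming saturation.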